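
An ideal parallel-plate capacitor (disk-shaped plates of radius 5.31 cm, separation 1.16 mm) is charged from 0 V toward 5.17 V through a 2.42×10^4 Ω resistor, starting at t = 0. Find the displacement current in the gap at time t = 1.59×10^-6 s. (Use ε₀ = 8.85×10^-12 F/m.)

C = ε₀A/d = (8.85×10^-12)(8.858×10^-3)/(1.16×10^-3) = 6.758×10^-11 F, so τ = RC = 1.635×10^-6 s.
The conduction current is I(t) = (V₀/R) e^(−t/τ), and the displacement current between the plates equals it.
t/τ = 0.9725; I_d = (5.17/2.42×10^4) · e^(−0.9725) = (2.136×10^-4)(0.3781) = 8.08×10^-5 A.

8.08×10^-5 A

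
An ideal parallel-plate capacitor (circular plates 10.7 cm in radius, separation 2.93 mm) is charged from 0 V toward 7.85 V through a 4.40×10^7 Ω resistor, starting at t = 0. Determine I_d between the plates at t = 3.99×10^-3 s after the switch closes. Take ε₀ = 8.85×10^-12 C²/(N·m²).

With C = ε₀A/d = (8.85×10^-12)(0.03597)/(2.93×10^-3) = 1.086×10^-10 F, the time constant is τ = RC = 4.778×10^-3 s, so t/τ = 0.8351 and e^(−t/τ) = 0.4338.
I_d = I_cond = (V₀/R) e^(−t/τ) = (1.784×10^-7)(0.4338) = 7.74×10^-8 A.

7.74×10^-8 A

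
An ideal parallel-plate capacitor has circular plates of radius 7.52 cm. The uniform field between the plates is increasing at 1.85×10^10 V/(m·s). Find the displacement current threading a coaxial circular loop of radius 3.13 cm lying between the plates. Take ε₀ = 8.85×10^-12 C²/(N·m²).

I_d = ε₀ dΦ_E/dt = ε₀ πR² (dE/dt) = (8.85×10^-12)(0.01777)(1.85×10^10) = 2.909×10^-3 A through the full plate area.
The field is uniform, so I_d,enc = I_d (r/R)² = (2.909×10^-3)(3.13/7.52)² = 5.04×10^-4 A.

5.04×10^-4 A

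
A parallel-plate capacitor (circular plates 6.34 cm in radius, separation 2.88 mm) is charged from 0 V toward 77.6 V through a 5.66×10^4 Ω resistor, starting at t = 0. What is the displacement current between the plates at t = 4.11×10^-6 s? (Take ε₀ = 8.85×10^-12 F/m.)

With C = ε₀A/d = (8.85×10^-12)(0.01263)/(2.88×10^-3) = 3.881×10^-11 F, the time constant is τ = RC = 2.197×10^-6 s, so t/τ = 1.871 and e^(−t/τ) = 0.1540.
I_d = I_cond = (V₀/R) e^(−t/τ) = (1.371×10^-3)(0.1540) = 2.11×10^-4 A.

2.11×10^-4 A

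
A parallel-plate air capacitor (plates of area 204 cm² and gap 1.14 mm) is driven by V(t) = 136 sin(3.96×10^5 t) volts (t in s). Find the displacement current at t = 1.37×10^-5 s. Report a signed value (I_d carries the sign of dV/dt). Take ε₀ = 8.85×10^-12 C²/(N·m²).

5.58×10^-3 A

C = ε₀A/d = (8.85×10^-12)(0.0204)/(1.14×10^-3) = 1.584×10^-10 F. dV/dt = V₀ω·cos(ωt); at ωt = 5.4252 rad this factor is 0.6540.
I_d = C dV/dt = (1.584×10^-10)(136)(3.96×10^5)(0.6540) = 5.58×10^-3 A.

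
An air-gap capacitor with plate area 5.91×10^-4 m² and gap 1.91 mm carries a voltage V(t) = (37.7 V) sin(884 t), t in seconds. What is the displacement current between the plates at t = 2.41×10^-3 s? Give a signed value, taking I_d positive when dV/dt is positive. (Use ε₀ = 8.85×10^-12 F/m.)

C = ε₀A/d = (8.85×10^-12)(5.91×10^-4)/(1.91×10^-3) = 2.738×10^-12 F. dV/dt = V₀ω·cos(ωt); at ωt = 2.13044 rad this factor is -0.5309.
I_d = C dV/dt = (2.738×10^-12)(37.7)(884)(-0.5309) = -4.84×10^-8 A.

-4.84×10^-8 A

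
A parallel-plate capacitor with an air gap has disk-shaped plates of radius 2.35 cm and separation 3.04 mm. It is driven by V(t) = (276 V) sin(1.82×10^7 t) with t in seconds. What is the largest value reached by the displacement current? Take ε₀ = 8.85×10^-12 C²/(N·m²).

(dE/dt)_max = V₀ω/d = 1.652×10^12 V/(m·s); ω = 1.82×10^7 rad/s.
I_d,max = ε₀ A (dE/dt)_max = (8.85×10^-12)(1.735×10^-3)(1.652×10^12) = 0.0254 A.

0.0254 A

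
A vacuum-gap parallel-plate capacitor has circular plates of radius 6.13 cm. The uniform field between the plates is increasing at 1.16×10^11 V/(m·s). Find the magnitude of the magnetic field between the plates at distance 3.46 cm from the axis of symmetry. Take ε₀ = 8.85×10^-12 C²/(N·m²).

2.23×10^-8 T

Through the whole plate area (πR² = 0.01181 m²), I_d = ε₀ πR² dE/dt = 0.01212 A.
An Ampèrian loop of radius r encloses a fraction (r/R)² of I_d. Then B·2πr = μ₀ I_d (r/R)², giving B = μ₀ I_d r/(2πR²) = 2.23×10^-8 T.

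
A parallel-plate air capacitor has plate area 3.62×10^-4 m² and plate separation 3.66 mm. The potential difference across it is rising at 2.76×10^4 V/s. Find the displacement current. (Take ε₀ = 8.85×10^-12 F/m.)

The field between the plates is E = V/d, so dE/dt = (2.76×10^4)/(3.66×10^-3 m) = 7.541×10^6 V/(m·s).
I_d = ε₀ A (dE/dt) = (8.85×10^-12)(3.62×10^-4)(7.541×10^6) = 2.42×10^-8 A.

2.42×10^-8 A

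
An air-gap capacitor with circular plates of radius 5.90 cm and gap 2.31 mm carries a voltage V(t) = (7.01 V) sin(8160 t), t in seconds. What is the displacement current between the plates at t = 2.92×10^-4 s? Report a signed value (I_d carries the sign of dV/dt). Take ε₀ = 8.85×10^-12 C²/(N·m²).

-1.74×10^-6 A

dE/dt = (V₀ω/d)·cos(ωt) with ωt = 2.38272 rad: (7.01)(8160)(-0.7256)/(2.31×10^-3) = -1.797×10^7 V/(m·s).
I_d = ε₀ A dE/dt = (8.85×10^-12)(0.01094)(-1.797×10^7) = -1.74×10^-6 A.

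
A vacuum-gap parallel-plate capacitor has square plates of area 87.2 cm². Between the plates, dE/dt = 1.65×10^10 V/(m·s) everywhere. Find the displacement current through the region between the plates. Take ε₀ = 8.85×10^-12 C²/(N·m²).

1.27×10^-3 A

With a uniform field, Φ_E = EA, so I_d = ε₀ A dE/dt = 1.27×10^-3 A.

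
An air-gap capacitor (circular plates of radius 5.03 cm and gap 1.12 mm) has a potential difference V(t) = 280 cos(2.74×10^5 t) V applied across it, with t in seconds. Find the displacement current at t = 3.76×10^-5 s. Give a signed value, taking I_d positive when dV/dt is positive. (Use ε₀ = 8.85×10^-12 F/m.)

3.71×10^-3 A

dV/dt = (280)(2.74×10^5)·−sin(10.3024) = 5.901×10^7 V/s.
I_d = C dV/dt with C = ε₀A/d = (8.85×10^-12)(7.949×10^-3)/(1.12×10^-3) = 6.281×10^-11 F, so I_d = (6.281×10^-11)(5.901×10^7) = 3.71×10^-3 A.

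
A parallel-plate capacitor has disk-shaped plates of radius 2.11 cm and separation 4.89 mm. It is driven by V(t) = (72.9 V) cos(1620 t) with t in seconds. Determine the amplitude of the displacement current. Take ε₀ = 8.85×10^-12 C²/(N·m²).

2.99×10^-7 A

C = ε₀A/d = (8.85×10^-12)(1.399×10^-3)/(4.89×10^-3) = 2.532×10^-12 F; ω = 1620 rad/s.
I_d = C dV/dt, so |I_d|_max = C V₀ ω = (2.532×10^-12)(72.9)(1620) = 2.99×10^-7 A.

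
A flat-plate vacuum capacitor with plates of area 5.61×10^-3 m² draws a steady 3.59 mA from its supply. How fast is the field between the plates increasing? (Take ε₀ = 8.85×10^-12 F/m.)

7.23×10^10 V/(m·s)

Charge continuity gives I_d = I = 3.59×10^-3 A between the plates.
Since I_d = ε₀ A dE/dt, dE/dt = I_d/(ε₀A) = (3.59×10^-3)/((8.85×10^-12)(5.61×10^-3)) = 7.23×10^10 V/(m·s).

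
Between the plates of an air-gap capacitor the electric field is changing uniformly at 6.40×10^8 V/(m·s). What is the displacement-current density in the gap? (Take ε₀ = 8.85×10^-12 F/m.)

J_d = ε₀ dE/dt = (8.85×10^-12)(6.40×10^8) = 5.66×10^-3 A/m².

5.66×10^-3 A/m²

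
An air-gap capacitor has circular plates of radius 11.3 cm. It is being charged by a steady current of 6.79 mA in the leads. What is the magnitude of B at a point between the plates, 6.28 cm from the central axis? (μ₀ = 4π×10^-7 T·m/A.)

Between the plates the displacement current equals the wire current: I_d = 6.79 mA = 6.79×10^-3 A.
∮B·dl = μ₀ I_d,enc with I_d,enc = I_d r²/R² = 2.097×10^-3 A; so B = μ₀ I_d,enc/(2πr) = 6.68×10^-9 T.

6.68×10^-9 T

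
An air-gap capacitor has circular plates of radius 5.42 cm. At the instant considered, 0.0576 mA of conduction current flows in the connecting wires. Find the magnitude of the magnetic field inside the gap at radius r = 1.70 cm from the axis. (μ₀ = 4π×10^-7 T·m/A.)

No conduction current crosses the gap, so I_d there equals the 5.76×10^-5 A in the leads.
∮B·dl = μ₀ I_d,enc with I_d,enc = I_d r²/R² = 5.667×10^-6 A; so B = μ₀ I_d,enc/(2πr) = 6.67×10^-11 T.

6.67×10^-11 T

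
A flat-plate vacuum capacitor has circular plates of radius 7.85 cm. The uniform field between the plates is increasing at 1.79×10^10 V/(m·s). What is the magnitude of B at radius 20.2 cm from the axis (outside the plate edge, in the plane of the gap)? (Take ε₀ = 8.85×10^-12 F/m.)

3.04×10^-9 T

Total displacement current: I_d = ε₀(πR²)(dE/dt) = (8.85×10^-12)(0.01936)(1.79×10^10) = 3.067×10^-3 A.
With r > R the enclosed displacement current is the full I_d; B = μ₀ I_d / (2πr) = 3.04×10^-9 T.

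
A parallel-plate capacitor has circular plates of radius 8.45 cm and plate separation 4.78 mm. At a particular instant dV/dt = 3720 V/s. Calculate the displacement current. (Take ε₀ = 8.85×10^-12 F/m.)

1.54×10^-7 A

The displacement current equals the charging current C dV/dt. With C = ε₀A/d = (8.85×10^-12)(0.02243)/(4.78×10^-3) = 4.153×10^-11 F, I_d = (4.153×10^-11)(3720) = 1.54×10^-7 A.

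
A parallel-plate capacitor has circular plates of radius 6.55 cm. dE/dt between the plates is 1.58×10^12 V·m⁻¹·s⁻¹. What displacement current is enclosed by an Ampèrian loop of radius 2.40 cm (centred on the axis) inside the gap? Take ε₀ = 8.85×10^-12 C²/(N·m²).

0.0253 A

I_d = ε₀ dΦ_E/dt = ε₀ πR² (dE/dt) = (8.85×10^-12)(0.01348)(1.58×10^12) = 0.1885 A through the full plate area.
Through an area πr² the displacement current is I_d·(πr²/πR²) = I_d (r/R)² = 0.0253 A.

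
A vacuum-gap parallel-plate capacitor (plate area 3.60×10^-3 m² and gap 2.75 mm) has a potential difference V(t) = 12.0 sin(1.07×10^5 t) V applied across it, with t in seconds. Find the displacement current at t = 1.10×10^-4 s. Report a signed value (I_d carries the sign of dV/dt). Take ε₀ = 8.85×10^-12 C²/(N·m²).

1.04×10^-5 A

dV/dt = (12.0)(1.07×10^5)·cos(11.77) = 8.979×10^5 V/s.
I_d = C dV/dt with C = ε₀A/d = (8.85×10^-12)(3.60×10^-3)/(2.75×10^-3) = 1.159×10^-11 F, so I_d = (1.159×10^-11)(8.979×10^5) = 1.04×10^-5 A.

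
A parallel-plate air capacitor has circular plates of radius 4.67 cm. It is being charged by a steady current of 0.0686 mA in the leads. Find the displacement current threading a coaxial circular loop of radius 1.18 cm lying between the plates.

4.38×10^-6 A

No conduction current crosses the gap, so I_d there equals the 6.86×10^-5 A in the leads.
Since J_d is uniform, the enclosed fraction is (r/R)² = 0.06385, giving I_d,enc = 4.38×10^-6 A.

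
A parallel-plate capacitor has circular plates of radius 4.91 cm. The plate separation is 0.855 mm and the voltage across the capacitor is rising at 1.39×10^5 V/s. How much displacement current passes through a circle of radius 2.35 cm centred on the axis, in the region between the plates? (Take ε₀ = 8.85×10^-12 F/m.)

2.50×10^-6 A

With E = V/d, dE/dt = 1.626×10^8 V/(m·s) and πR² = 7.574×10^-3 m², giving I_d = ε₀ πR² dE/dt = 1.090×10^-5 A.
Through an area πr² the displacement current is I_d·(πr²/πR²) = I_d (r/R)² = 2.50×10^-6 A.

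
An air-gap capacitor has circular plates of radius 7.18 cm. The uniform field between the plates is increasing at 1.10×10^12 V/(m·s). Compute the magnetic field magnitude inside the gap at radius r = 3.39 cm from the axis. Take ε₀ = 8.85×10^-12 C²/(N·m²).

I_d = ε₀ dΦ_E/dt = ε₀ πR² (dE/dt) = (8.85×10^-12)(0.01620)(1.10×10^12) = 0.1577 A through the full plate area.
For r < R the Ampère–Maxwell law gives B(2πr) = μ₀ I_d (r²/R²), so B = μ₀ I_d r/(2πR²) = (4π×10^-7)(0.1577)(0.0339)/(2π·0.0718²) = 2.07×10^-7 T.

2.07×10^-7 T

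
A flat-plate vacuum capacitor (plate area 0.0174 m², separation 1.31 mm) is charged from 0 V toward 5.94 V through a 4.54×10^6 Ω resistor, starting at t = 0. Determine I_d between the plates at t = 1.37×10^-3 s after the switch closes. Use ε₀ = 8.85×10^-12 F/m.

C = ε₀A/d = (8.85×10^-12)(0.0174)/(1.31×10^-3) = 1.175×10^-10 F, so τ = RC = 5.334×10^-4 s.
The conduction current is I(t) = (V₀/R) e^(−t/τ), and the displacement current between the plates equals it.
t/τ = 2.568; I_d = (5.94/4.54×10^6) · e^(−2.568) = (1.308×10^-6)(0.07669) = 1.00×10^-7 A.

1.00×10^-7 A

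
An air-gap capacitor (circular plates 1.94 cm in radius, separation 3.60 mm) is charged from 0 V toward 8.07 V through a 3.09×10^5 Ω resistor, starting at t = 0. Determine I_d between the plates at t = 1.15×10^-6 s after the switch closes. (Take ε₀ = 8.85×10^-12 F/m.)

7.26×10^-6 A

C = ε₀A/d = (8.85×10^-12)(1.182×10^-3)/(3.60×10^-3) = 2.906×10^-12 F and τ = RC = 8.980×10^-7 s. I_d in the gap equals the RC charging current.
I_d(t) = (V₀/R) e^(−t/τ) = 2.612×10^-5 · e^(−1.281) = 7.26×10^-6 A.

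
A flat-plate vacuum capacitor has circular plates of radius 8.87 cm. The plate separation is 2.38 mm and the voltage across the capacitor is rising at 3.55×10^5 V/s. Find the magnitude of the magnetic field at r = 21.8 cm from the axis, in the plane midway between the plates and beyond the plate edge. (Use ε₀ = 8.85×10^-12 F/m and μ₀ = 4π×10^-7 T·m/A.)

2.99×10^-11 T

I_d = C dV/dt with C = ε₀πR²/d = 9.192×10^-11 F, so I_d = (9.192×10^-11)(3.55×10^5) = 3.263×10^-5 A.
Outside the plates the loop encloses all of I_d, so B·2πr = μ₀ I_d and B = 2.99×10^-11 T.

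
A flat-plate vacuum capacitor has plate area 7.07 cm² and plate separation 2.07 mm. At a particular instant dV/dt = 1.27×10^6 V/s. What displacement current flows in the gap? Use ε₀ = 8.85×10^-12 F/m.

E = V/d so dE/dt = (dV/dt)/d = 6.135×10^8 V/(m·s), and I_d = ε₀ A dE/dt = (8.85×10^-12)(7.07×10^-4)(6.135×10^8) = 3.84×10^-6 A.

3.84×10^-6 A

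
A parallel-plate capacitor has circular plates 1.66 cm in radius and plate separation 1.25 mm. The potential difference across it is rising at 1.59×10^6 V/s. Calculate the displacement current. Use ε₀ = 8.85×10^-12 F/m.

E = V/d so dE/dt = (dV/dt)/d = 1.272×10^9 V/(m·s), and I_d = ε₀ A dE/dt = (8.85×10^-12)(8.657×10^-4)(1.272×10^9) = 9.75×10^-6 A.

9.75×10^-6 A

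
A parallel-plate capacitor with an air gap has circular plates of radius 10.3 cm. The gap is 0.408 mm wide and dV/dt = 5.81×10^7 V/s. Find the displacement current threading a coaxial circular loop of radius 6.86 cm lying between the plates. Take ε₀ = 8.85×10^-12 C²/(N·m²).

With E = V/d, dE/dt = 1.424×10^11 V/(m·s) and πR² = 0.03333 m², giving I_d = ε₀ πR² dE/dt = 0.04200 A.
The field is uniform, so I_d,enc = I_d (r/R)² = (0.04200)(6.86/10.3)² = 0.0186 A.

0.0186 A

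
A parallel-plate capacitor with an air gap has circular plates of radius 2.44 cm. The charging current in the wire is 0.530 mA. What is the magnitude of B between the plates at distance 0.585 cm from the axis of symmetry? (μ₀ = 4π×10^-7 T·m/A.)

Between the plates the displacement current equals the wire current: I_d = 0.530 mA = 5.30×10^-4 A.
∮B·dl = μ₀ I_d,enc with I_d,enc = I_d r²/R² = 3.047×10^-5 A; so B = μ₀ I_d,enc/(2πr) = 1.04×10^-9 T.

1.04×10^-9 T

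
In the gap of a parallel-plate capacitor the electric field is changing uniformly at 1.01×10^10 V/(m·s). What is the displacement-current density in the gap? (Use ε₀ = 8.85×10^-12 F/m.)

The displacement-current density is ε₀ ∂E/∂t = (8.85×10^-12)(1.01×10^10) = 0.0894 A/m².

0.0894 A/m²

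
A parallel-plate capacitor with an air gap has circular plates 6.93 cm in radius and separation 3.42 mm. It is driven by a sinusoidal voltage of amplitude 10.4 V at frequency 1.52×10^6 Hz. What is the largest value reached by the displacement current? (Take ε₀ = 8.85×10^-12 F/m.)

3.88×10^-3 A

(dE/dt)_max = V₀ω/d = 2.904×10^10 V/(m·s); ω = 2πf = 9.550×10^6 rad/s.
I_d,max = ε₀ A (dE/dt)_max = (8.85×10^-12)(0.01509)(2.904×10^10) = 3.88×10^-3 A.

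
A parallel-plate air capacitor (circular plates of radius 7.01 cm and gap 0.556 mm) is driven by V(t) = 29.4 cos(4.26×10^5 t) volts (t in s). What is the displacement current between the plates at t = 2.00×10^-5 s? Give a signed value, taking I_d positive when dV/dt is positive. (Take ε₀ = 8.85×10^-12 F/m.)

-2.42×10^-3 A

dV/dt = (29.4)(4.26×10^5)·−sin(8.52) = -9.848×10^6 V/s.
I_d = C dV/dt with C = ε₀A/d = (8.85×10^-12)(0.01544)/(5.56×10^-4) = 2.458×10^-10 F, so I_d = (2.458×10^-10)(-9.848×10^6) = -2.42×10^-3 A.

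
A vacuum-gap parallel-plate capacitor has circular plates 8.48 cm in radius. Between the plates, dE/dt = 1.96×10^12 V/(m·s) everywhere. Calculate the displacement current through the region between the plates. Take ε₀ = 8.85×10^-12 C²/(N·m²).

0.392 A

The displacement current is ε₀ times dΦ_E/dt = ε₀ A dE/dt = (8.85×10^-12)(0.02259)(1.96×10^12) = 0.392 A.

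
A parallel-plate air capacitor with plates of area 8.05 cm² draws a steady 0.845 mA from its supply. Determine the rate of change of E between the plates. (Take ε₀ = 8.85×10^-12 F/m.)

By continuity, I_d in the gap equals the 0.845 mA flowing in the wire.
Since I_d = ε₀ A dE/dt, dE/dt = I_d/(ε₀A) = (8.45×10^-4)/((8.85×10^-12)(8.05×10^-4)) = 1.19×10^11 V/(m·s).

1.19×10^11 V/(m·s)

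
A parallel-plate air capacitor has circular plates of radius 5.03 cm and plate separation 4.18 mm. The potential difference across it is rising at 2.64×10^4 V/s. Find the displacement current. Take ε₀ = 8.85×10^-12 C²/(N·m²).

C = ε₀A/d = (8.85×10^-12)(7.949×10^-3)/(4.18×10^-3) = 1.683×10^-11 F.
I_d = C dV/dt = (1.683×10^-11)(2.64×10^4) = 4.44×10^-7 A.

4.44×10^-7 A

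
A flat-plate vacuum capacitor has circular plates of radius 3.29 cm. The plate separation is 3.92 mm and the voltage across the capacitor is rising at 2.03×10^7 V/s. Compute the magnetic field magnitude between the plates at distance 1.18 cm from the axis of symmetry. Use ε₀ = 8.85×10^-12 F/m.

3.40×10^-10 T

With E = V/d, dE/dt = 5.179×10^9 V/(m·s) and πR² = 3.400×10^-3 m², giving I_d = ε₀ πR² dE/dt = 1.558×10^-4 A.
An Ampèrian loop of radius r encloses a fraction (r/R)² of I_d. Then B·2πr = μ₀ I_d (r/R)², giving B = μ₀ I_d r/(2πR²) = 3.40×10^-10 T.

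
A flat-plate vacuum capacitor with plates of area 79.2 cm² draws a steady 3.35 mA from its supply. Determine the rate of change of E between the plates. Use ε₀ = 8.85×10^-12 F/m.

Charge continuity gives I_d = I = 3.35×10^-3 A between the plates.
Inverting I_d = ε₀ A dE/dt gives dE/dt = 3.35×10^-3 / (8.85×10^-12 · 7.92×10^-3) = 4.78×10^10 V/(m·s).

4.78×10^10 V/(m·s)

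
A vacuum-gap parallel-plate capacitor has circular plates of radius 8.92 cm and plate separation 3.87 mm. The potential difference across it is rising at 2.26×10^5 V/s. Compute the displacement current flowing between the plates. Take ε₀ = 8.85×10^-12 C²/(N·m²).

C = ε₀A/d = (8.85×10^-12)(0.02500)/(3.87×10^-3) = 5.717×10^-11 F.
I_d = C dV/dt = (5.717×10^-11)(2.26×10^5) = 1.29×10^-5 A.

1.29×10^-5 A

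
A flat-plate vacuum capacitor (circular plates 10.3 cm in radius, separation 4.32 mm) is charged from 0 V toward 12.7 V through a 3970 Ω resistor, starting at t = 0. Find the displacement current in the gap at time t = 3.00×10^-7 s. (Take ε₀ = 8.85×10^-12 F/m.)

1.06×10^-3 A

C = ε₀A/d = (8.85×10^-12)(0.03333)/(4.32×10^-3) = 6.828×10^-11 F, so τ = RC = 2.711×10^-7 s.
The conduction current is I(t) = (V₀/R) e^(−t/τ), and the displacement current between the plates equals it.
t/τ = 1.107; I_d = (12.7/3970) · e^(−1.107) = (3.199×10^-3)(0.3305) = 1.06×10^-3 A.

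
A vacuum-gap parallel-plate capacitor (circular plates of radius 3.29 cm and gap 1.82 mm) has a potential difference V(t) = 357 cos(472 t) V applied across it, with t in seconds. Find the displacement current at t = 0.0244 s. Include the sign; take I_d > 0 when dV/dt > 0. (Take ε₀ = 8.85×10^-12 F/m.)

C = ε₀A/d = (8.85×10^-12)(3.400×10^-3)/(1.82×10^-3) = 1.653×10^-11 F. dV/dt = V₀ω·−sin(ωt); at ωt = 11.5168 rad this factor is 0.8672.
I_d = C dV/dt = (1.653×10^-11)(357)(472)(0.8672) = 2.42×10^-6 A.

2.42×10^-6 A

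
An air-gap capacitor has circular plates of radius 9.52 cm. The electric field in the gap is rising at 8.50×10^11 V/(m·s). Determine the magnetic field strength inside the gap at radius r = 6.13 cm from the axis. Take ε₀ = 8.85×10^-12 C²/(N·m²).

Total displacement current: I_d = ε₀(πR²)(dE/dt) = (8.85×10^-12)(0.02847)(8.50×10^11) = 0.2142 A.
For r < R the Ampère–Maxwell law gives B(2πr) = μ₀ I_d (r²/R²), so B = μ₀ I_d r/(2πR²) = (4π×10^-7)(0.2142)(0.0613)/(2π·0.0952²) = 2.90×10^-7 T.

2.90×10^-7 T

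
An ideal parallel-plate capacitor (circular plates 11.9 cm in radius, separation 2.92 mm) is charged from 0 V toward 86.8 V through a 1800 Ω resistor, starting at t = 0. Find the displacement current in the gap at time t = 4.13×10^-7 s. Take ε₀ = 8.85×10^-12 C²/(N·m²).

C = ε₀A/d = (8.85×10^-12)(0.04449)/(2.92×10^-3) = 1.348×10^-10 F, so τ = RC = 2.426×10^-7 s.
The conduction current is I(t) = (V₀/R) e^(−t/τ), and the displacement current between the plates equals it.
t/τ = 1.702; I_d = (86.8/1800) · e^(−1.702) = (0.04822)(0.1823) = 8.79×10^-3 A.

8.79×10^-3 A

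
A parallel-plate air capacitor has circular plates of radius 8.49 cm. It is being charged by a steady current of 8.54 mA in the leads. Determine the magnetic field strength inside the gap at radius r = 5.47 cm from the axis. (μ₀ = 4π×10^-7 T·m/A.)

1.30×10^-8 T

Between the plates the displacement current equals the wire current: I_d = 8.54 mA = 8.54×10^-3 A.
∮B·dl = μ₀ I_d,enc with I_d,enc = I_d r²/R² = 3.545×10^-3 A; so B = μ₀ I_d,enc/(2πr) = 1.30×10^-8 T.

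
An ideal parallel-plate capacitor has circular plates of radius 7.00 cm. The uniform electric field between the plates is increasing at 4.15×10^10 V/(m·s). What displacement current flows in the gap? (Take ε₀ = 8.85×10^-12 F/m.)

I_d = ε₀ A (dE/dt) = (8.85×10^-12)(0.01539 m²)(4.15×10^10) = 5.65×10^-3 A.

5.65×10^-3 A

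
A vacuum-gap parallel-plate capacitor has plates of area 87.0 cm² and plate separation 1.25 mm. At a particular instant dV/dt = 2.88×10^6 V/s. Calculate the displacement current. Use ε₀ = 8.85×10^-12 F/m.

1.77×10^-4 A

E = V/d so dE/dt = (dV/dt)/d = 2.304×10^9 V/(m·s), and I_d = ε₀ A dE/dt = (8.85×10^-12)(8.70×10^-3)(2.304×10^9) = 1.77×10^-4 A.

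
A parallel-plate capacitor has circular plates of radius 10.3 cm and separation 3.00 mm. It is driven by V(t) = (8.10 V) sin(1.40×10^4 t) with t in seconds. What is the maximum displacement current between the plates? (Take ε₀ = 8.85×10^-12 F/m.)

C = ε₀A/d = (8.85×10^-12)(0.03333)/(3.00×10^-3) = 9.832×10^-11 F; ω = 1.40×10^4 rad/s.
I_d = C dV/dt, so |I_d|_max = C V₀ ω = (9.832×10^-11)(8.10)(1.40×10^4) = 1.11×10^-5 A.

1.11×10^-5 A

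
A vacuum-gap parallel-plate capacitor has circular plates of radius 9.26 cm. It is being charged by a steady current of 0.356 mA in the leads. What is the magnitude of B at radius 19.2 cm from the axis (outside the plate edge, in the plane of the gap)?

Between the plates the displacement current equals the wire current: I_d = 0.356 mA = 3.56×10^-4 A.
Outside the plates the loop encloses all of I_d, so B·2πr = μ₀ I_d and B = 3.71×10^-10 T.

3.71×10^-10 T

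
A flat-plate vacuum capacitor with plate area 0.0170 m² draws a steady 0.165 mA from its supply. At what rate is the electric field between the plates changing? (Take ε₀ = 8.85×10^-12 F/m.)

1.10×10^9 V/(m·s)

By continuity, I_d in the gap equals the 0.165 mA flowing in the wire.
Since I_d = ε₀ A dE/dt, dE/dt = I_d/(ε₀A) = (1.65×10^-4)/((8.85×10^-12)(0.0170)) = 1.10×10^9 V/(m·s).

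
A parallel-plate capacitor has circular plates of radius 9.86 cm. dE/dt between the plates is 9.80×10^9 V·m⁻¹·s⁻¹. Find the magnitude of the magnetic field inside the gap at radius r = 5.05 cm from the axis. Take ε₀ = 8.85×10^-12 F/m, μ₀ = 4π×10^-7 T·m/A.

I_d = ε₀ dΦ_E/dt = ε₀ πR² (dE/dt) = (8.85×10^-12)(0.03054)(9.80×10^9) = 2.649×10^-3 A through the full plate area.
∮B·dl = μ₀ I_d,enc with I_d,enc = I_d r²/R² = 6.949×10^-4 A; so B = μ₀ I_d,enc/(2πr) = 2.75×10^-9 T.

2.75×10^-9 T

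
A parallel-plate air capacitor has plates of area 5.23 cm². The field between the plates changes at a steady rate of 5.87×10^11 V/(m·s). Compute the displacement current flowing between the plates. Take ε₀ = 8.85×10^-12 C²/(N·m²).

With a uniform field, Φ_E = EA, so I_d = ε₀ A dE/dt = 2.72×10^-3 A.

2.72×10^-3 A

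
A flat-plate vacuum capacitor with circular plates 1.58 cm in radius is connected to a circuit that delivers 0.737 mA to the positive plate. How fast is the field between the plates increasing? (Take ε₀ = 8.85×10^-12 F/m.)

1.06×10^11 V/(m·s)

Charge continuity gives I_d = I = 7.37×10^-4 A between the plates.
Inverting I_d = ε₀ A dE/dt gives dE/dt = 7.37×10^-4 / (8.85×10^-12 · 7.843×10^-4) = 1.06×10^11 V/(m·s).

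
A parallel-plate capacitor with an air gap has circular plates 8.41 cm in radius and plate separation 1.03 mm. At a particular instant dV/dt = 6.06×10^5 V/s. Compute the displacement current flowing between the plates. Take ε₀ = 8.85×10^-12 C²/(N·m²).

C = ε₀A/d = (8.85×10^-12)(0.02222)/(1.03×10^-3) = 1.909×10^-10 F.
I_d = C dV/dt = (1.909×10^-10)(6.06×10^5) = 1.16×10^-4 A.

1.16×10^-4 A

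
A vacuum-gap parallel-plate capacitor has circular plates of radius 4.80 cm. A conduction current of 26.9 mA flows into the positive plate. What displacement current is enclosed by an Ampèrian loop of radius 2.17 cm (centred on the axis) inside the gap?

No conduction current crosses the gap, so I_d there equals the 0.0269 A in the leads.
Through an area πr² the displacement current is I_d·(πr²/πR²) = I_d (r/R)² = 5.50×10^-3 A.

5.50×10^-3 A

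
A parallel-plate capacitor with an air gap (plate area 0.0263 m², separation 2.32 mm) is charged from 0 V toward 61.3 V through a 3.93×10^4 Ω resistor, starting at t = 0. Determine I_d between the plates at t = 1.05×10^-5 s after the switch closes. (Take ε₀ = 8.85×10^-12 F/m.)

1.09×10^-4 A

C = ε₀A/d = (8.85×10^-12)(0.0263)/(2.32×10^-3) = 1.003×10^-10 F, so τ = RC = 3.942×10^-6 s.
The conduction current is I(t) = (V₀/R) e^(−t/τ), and the displacement current between the plates equals it.
t/τ = 2.664; I_d = (61.3/3.93×10^4) · e^(−2.664) = (1.560×10^-3)(0.06967) = 1.09×10^-4 A.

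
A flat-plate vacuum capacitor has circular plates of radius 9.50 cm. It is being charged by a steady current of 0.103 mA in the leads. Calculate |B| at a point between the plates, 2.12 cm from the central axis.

Between the plates the displacement current equals the wire current: I_d = 0.103 mA = 1.03×10^-4 A.
For r < R the Ampère–Maxwell law gives B(2πr) = μ₀ I_d (r²/R²), so B = μ₀ I_d r/(2πR²) = (4π×10^-7)(1.03×10^-4)(0.0212)/(2π·0.0950²) = 4.84×10^-11 T.

4.84×10^-11 T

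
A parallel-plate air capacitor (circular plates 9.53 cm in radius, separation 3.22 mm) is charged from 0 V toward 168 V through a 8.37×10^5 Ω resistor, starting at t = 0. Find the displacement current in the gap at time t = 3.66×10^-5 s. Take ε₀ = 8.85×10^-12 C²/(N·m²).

C = ε₀A/d = (8.85×10^-12)(0.02853)/(3.22×10^-3) = 7.841×10^-11 F and τ = RC = 6.563×10^-5 s. I_d in the gap equals the RC charging current.
I_d(t) = (V₀/R) e^(−t/τ) = 2.007×10^-4 · e^(−0.5577) = 1.15×10^-4 A.

1.15×10^-4 A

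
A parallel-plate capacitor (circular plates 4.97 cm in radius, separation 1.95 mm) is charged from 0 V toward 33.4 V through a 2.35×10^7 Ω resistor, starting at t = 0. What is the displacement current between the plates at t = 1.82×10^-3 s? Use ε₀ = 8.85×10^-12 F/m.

C = ε₀A/d = (8.85×10^-12)(7.760×10^-3)/(1.95×10^-3) = 3.522×10^-11 F, so τ = RC = 8.277×10^-4 s.
The conduction current is I(t) = (V₀/R) e^(−t/τ), and the displacement current between the plates equals it.
t/τ = 2.199; I_d = (33.4/2.35×10^7) · e^(−2.199) = (1.421×10^-6)(0.1109) = 1.58×10^-7 A.

1.58×10^-7 A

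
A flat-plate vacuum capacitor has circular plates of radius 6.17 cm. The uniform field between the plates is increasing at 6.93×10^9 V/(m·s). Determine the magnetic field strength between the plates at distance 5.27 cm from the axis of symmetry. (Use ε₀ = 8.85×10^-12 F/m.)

2.03×10^-9 T

I_d = ε₀ dΦ_E/dt = ε₀ πR² (dE/dt) = (8.85×10^-12)(0.01196)(6.93×10^9) = 7.335×10^-4 A through the full plate area.
An Ampèrian loop of radius r encloses a fraction (r/R)² of I_d. Then B·2πr = μ₀ I_d (r/R)², giving B = μ₀ I_d r/(2πR²) = 2.03×10^-9 T.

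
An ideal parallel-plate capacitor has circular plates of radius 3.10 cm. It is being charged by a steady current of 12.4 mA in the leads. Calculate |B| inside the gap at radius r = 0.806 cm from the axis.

2.08×10^-8 T

Between the plates the displacement current equals the wire current: I_d = 12.4 mA = 0.0124 A.
An Ampèrian loop of radius r encloses a fraction (r/R)² of I_d. Then B·2πr = μ₀ I_d (r/R)², giving B = μ₀ I_d r/(2πR²) = 2.08×10^-8 T.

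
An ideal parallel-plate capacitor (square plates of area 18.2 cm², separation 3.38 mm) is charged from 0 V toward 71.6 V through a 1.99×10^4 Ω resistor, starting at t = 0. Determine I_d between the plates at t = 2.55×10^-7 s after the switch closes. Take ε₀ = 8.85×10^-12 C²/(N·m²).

2.44×10^-4 A

With C = ε₀A/d = (8.85×10^-12)(1.82×10^-3)/(3.38×10^-3) = 4.765×10^-12 F, the time constant is τ = RC = 9.482×10^-8 s, so t/τ = 2.689 and e^(−t/τ) = 0.06795.
I_d = I_cond = (V₀/R) e^(−t/τ) = (3.598×10^-3)(0.06795) = 2.44×10^-4 A.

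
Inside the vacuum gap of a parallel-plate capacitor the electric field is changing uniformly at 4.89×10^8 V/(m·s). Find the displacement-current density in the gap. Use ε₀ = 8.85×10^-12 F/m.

4.33×10^-3 A/m²

J_d = ε₀ dE/dt = (8.85×10^-12)(4.89×10^8) = 4.33×10^-3 A/m².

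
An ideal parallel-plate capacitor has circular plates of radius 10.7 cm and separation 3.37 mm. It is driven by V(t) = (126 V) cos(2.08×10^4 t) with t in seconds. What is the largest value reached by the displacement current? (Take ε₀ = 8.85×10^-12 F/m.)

2.48×10^-4 A

The displacement current equals the conduction current C dV/dt, which peaks at C V₀ ω.
With C = ε₀A/d = (8.85×10^-12)(0.03597)/(3.37×10^-3) = 9.446×10^-11 F and ω = 2.08×10^4 rad/s, I_d,max = (9.446×10^-11)(126)(2.08×10^4) = 2.48×10^-4 A.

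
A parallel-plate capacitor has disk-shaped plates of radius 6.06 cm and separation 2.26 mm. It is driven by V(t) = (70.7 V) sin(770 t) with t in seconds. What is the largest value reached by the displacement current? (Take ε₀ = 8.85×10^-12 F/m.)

2.46×10^-6 A

(dE/dt)_max = V₀ω/d = 2.409×10^7 V/(m·s); ω = 770 rad/s.
I_d,max = ε₀ A (dE/dt)_max = (8.85×10^-12)(0.01154)(2.409×10^7) = 2.46×10^-6 A.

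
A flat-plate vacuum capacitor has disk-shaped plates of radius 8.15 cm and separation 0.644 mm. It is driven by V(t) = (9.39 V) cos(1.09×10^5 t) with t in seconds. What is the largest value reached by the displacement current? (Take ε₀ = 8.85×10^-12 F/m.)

2.94×10^-4 A

The displacement current equals the conduction current C dV/dt, which peaks at C V₀ ω.
With C = ε₀A/d = (8.85×10^-12)(0.02087)/(6.44×10^-4) = 2.868×10^-10 F and ω = 1.09×10^5 rad/s, I_d,max = (2.868×10^-10)(9.39)(1.09×10^5) = 2.94×10^-4 A.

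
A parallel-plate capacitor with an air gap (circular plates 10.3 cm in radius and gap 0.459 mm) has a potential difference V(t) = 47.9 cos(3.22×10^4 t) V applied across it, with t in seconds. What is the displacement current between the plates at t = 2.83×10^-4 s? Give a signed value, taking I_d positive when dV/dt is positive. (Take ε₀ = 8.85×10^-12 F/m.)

-3.04×10^-4 A

dE/dt = (V₀ω/d)·−sin(ωt) with ωt = 9.1126 rad: (47.9)(3.22×10^4)(-0.3071)/(4.59×10^-4) = -1.032×10^9 V/(m·s).
I_d = ε₀ A dE/dt = (8.85×10^-12)(0.03333)(-1.032×10^9) = -3.04×10^-4 A.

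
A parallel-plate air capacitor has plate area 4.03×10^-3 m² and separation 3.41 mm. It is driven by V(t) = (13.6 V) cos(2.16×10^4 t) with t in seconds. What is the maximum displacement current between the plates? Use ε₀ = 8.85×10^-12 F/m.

3.07×10^-6 A

(dE/dt)_max = V₀ω/d = 8.615×10^7 V/(m·s); ω = 2.16×10^4 rad/s.
I_d,max = ε₀ A (dE/dt)_max = (8.85×10^-12)(4.03×10^-3)(8.615×10^7) = 3.07×10^-6 A.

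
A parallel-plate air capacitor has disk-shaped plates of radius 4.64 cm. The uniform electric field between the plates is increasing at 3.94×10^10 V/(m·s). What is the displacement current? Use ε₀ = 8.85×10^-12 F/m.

The displacement current is ε₀ times dΦ_E/dt = ε₀ A dE/dt = (8.85×10^-12)(6.764×10^-3)(3.94×10^10) = 2.36×10^-3 A.

2.36×10^-3 A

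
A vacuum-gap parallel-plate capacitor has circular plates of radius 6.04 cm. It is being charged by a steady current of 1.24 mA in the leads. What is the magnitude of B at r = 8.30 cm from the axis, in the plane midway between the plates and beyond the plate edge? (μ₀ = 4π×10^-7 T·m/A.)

2.99×10^-9 T

By continuity the displacement current in the gap matches the conduction current: I_d = 1.24×10^-3 A.
For r ≥ R the full I_d is enclosed: B = μ₀ I_d/(2πr) = (4π×10^-7)(1.24×10^-3)/(2π·0.0830) = 2.99×10^-9 T.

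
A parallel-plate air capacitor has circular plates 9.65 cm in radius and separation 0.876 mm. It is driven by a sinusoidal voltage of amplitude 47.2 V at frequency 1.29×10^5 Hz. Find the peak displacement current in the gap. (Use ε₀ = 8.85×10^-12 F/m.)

0.0113 A

C = ε₀A/d = (8.85×10^-12)(0.02926)/(8.76×10^-4) = 2.956×10^-10 F; ω = 2πf = 8.105×10^5 rad/s.
I_d = C dV/dt, so |I_d|_max = C V₀ ω = (2.956×10^-10)(47.2)(8.105×10^5) = 0.0113 A.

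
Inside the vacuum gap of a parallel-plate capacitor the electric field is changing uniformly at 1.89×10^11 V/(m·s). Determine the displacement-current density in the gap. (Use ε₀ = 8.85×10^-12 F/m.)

1.67 A/m²

J_d = ε₀ dE/dt = (8.85×10^-12)(1.89×10^11) = 1.67 A/m².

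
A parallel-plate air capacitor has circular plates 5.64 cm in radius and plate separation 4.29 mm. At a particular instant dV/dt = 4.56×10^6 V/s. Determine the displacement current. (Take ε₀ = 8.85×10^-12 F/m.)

E = V/d so dE/dt = (dV/dt)/d = 1.063×10^9 V/(m·s), and I_d = ε₀ A dE/dt = (8.85×10^-12)(9.993×10^-3)(1.063×10^9) = 9.40×10^-5 A.

9.40×10^-5 A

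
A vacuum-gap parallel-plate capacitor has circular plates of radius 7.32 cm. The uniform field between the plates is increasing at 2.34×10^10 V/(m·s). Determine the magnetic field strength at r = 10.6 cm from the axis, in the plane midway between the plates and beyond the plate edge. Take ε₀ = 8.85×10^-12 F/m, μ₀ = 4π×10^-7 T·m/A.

6.58×10^-9 T

Total displacement current: I_d = ε₀(πR²)(dE/dt) = (8.85×10^-12)(0.01683)(2.34×10^10) = 3.485×10^-3 A.
For r ≥ R the full I_d is enclosed: B = μ₀ I_d/(2πr) = (4π×10^-7)(3.485×10^-3)/(2π·0.106) = 6.58×10^-9 T.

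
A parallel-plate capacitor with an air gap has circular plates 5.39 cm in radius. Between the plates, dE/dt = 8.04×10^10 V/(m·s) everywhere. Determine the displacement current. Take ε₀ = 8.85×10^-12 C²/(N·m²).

6.49×10^-3 A

With a uniform field, Φ_E = EA, so I_d = ε₀ A dE/dt = 6.49×10^-3 A.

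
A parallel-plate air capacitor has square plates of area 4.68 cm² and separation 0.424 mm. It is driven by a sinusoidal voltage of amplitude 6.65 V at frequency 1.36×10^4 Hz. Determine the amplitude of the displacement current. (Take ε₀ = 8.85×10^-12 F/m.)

5.55×10^-6 A

C = ε₀A/d = (8.85×10^-12)(4.68×10^-4)/(4.24×10^-4) = 9.768×10^-12 F; ω = 2πf = 8.545×10^4 rad/s.
I_d = C dV/dt, so |I_d|_max = C V₀ ω = (9.768×10^-12)(6.65)(8.545×10^4) = 5.55×10^-6 A.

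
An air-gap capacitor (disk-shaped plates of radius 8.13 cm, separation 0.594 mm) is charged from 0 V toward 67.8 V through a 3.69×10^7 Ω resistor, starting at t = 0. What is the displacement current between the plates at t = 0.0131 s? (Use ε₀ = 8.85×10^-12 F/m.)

C = ε₀A/d = (8.85×10^-12)(0.02076)/(5.94×10^-4) = 3.093×10^-10 F, so τ = RC = 0.01141 s.
The conduction current is I(t) = (V₀/R) e^(−t/τ), and the displacement current between the plates equals it.
t/τ = 1.148; I_d = (67.8/3.69×10^7) · e^(−1.148) = (1.837×10^-6)(0.3173) = 5.83×10^-7 A.

5.83×10^-7 A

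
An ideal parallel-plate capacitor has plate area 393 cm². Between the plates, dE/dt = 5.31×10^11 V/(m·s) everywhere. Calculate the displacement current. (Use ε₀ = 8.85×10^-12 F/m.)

I_d = ε₀ A (dE/dt) = (8.85×10^-12)(0.0393 m²)(5.31×10^11) = 0.185 A.

0.185 A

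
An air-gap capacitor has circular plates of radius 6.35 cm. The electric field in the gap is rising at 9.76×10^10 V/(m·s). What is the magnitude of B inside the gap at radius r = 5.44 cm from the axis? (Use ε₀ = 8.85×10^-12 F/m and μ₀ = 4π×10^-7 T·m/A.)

2.95×10^-8 T

Total displacement current: I_d = ε₀(πR²)(dE/dt) = (8.85×10^-12)(0.01267)(9.76×10^10) = 0.01094 A.
∮B·dl = μ₀ I_d,enc with I_d,enc = I_d r²/R² = 8.029×10^-3 A; so B = μ₀ I_d,enc/(2πr) = 2.95×10^-8 T.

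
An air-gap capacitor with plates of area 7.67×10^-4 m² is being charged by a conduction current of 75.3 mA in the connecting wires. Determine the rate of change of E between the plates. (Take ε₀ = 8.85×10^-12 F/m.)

1.11×10^13 V/(m·s)

The displacement current between the plates equals the conduction current, I_d = 75.3 mA.
Since I_d = ε₀ A dE/dt, dE/dt = I_d/(ε₀A) = (0.0753)/((8.85×10^-12)(7.67×10^-4)) = 1.11×10^13 V/(m·s).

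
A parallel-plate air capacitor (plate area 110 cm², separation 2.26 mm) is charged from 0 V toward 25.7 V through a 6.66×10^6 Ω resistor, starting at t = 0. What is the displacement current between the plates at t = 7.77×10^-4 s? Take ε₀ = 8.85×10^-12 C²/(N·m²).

C = ε₀A/d = (8.85×10^-12)(0.0110)/(2.26×10^-3) = 4.308×10^-11 F and τ = RC = 2.869×10^-4 s. I_d in the gap equals the RC charging current.
I_d(t) = (V₀/R) e^(−t/τ) = 3.859×10^-6 · e^(−2.708) = 2.57×10^-7 A.

2.57×10^-7 A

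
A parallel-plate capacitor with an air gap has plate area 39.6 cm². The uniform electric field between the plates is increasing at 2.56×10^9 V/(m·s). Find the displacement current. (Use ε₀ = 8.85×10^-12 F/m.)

8.97×10^-5 A

The displacement current is ε₀ times dΦ_E/dt = ε₀ A dE/dt = (8.85×10^-12)(3.96×10^-3)(2.56×10^9) = 8.97×10^-5 A.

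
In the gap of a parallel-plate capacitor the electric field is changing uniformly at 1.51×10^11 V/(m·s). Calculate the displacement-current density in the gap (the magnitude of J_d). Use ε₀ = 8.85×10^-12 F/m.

J_d = ε₀ dE/dt = (8.85×10^-12)(1.51×10^11) = 1.34 A/m².

1.34 A/m²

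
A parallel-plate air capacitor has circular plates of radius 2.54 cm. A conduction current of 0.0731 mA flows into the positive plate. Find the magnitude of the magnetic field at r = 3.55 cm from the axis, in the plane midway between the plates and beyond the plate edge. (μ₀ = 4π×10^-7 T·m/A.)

Between the plates the displacement current equals the wire current: I_d = 0.0731 mA = 7.31×10^-5 A.
With r > R the enclosed displacement current is the full I_d; B = μ₀ I_d / (2πr) = 4.12×10^-10 T.

4.12×10^-10 T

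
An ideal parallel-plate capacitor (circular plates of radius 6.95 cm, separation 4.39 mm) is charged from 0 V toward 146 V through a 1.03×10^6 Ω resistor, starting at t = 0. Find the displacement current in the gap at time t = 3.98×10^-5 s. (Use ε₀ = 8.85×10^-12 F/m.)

With C = ε₀A/d = (8.85×10^-12)(0.01517)/(4.39×10^-3) = 3.058×10^-11 F, the time constant is τ = RC = 3.150×10^-5 s, so t/τ = 1.263 and e^(−t/τ) = 0.2828.
I_d = I_cond = (V₀/R) e^(−t/τ) = (1.417×10^-4)(0.2828) = 4.01×10^-5 A.

4.01×10^-5 A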